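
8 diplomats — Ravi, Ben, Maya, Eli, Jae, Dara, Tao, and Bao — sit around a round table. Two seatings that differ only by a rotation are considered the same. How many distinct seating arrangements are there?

Fix one person's seat to break rotational symmetry; the remaining 7 people can be arranged in (7)! = 5040 ways.

5040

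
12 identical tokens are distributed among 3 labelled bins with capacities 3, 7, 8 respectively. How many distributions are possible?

By stars and bars, unrestricted non-negative solutions to x_1+…+x_3 = 12 number C(12+2,2) = 91.
Subtract solutions that violate a single cap (substitute x_i' = x_i − (cap_i+1)): x_1 ≥ 4 gives C(10,2) = 45; x_2 ≥ 8 gives C(6,2) = 15; x_3 ≥ 9 gives C(5,2) = 10. Together 70.
Add back pairs where two caps are both exceeded: 1 + 0 + 0 = 1.
By inclusion–exclusion the count is 91 − 70 + 1 = 22.

22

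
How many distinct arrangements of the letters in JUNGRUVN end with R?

1260

Fix R in the last position and arrange the remaining 7 letters.
Those 7 letters have N appearing twice and U appearing twice, giving (7)!/(2!·2!) = 1260.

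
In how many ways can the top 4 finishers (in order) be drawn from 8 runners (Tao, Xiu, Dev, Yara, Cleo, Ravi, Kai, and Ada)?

This is an ordered selection of 4 from 8: P(8,4).
That gives 8 × 7 × 6 × 5 = 1680.

1680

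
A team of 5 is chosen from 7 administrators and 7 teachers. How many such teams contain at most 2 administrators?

1001

Split by how many administrators are chosen (0 through 2).
Sum: C(7,0)·C(7,5) + C(7,1)·C(7,4) + C(7,2)·C(7,3) = 21 + 245 + 735 = 1001.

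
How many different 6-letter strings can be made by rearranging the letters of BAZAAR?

The 6 letters of BAZAAR have repeats: A appearing 3 times.
Dividing 6! = 720 by 3! = 6 for the repeated letters gives 120.

120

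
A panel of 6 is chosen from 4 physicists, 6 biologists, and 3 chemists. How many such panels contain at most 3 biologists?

Split by how many biologists are chosen (0 through 3).
Sum: C(6,0)·C(7,6) + C(6,1)·C(7,5) + C(6,2)·C(7,4) + C(6,3)·C(7,3) = 7 + 126 + 525 + 700 = 1358.

1358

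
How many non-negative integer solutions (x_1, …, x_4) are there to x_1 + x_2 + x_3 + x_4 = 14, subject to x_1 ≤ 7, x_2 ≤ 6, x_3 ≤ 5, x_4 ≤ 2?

Without the upper bounds there are C(17,3) = 680 ways to split 14 among 4 variables.
Subtract solutions that violate a single cap (substitute x_i' = x_i − (cap_i+1)): x_1 ≥ 8 gives C(9,3) = 84; x_2 ≥ 7 gives C(10,3) = 120; x_3 ≥ 6 gives C(11,3) = 165; x_4 ≥ 3 gives C(14,3) = 364. Together 733.
Add back pairs where two caps are both exceeded: 0 + 1 + 20 + 4 + 35 + 56 = 116.
By inclusion–exclusion the count is 680 − 733 + 116 = 63.

63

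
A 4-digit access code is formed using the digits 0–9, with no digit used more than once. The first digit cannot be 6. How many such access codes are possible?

4536

The first digit has 10−1 = 9 choices (anything except 6).
The remaining 3 digits are filled from the other 9 symbols without repetition: 9 × 8 × 7 = 504.
Total: 9 × 504 = 4536.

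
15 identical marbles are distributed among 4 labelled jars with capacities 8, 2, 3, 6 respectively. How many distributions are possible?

Without the upper bounds there are C(18,3) = 816 ways to split 15 among 4 jars.
Subtract solutions that violate a single cap (substitute x_i' = x_i − (cap_i+1)): x_1 ≥ 9 gives C(9,3) = 84; x_2 ≥ 3 gives C(15,3) = 455; x_3 ≥ 4 gives C(14,3) = 364; x_4 ≥ 7 gives C(11,3) = 165. Together 1068.
Add back pairs where two caps are both exceeded: 20 + 10 + 0 + 165 + 56 + 35 = 286.
Subtract triples: 0 + 0 + 0 + 4 = 4.
By inclusion–exclusion the count is 816 − 1068 + 286 − 4 = 30.

30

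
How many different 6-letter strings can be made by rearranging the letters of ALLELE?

60

ALLELE has 6 letters with E appearing twice and L appearing 3 times.
Dividing 6! = 720 by 3!·2! = 12 for the repeated letters gives 60.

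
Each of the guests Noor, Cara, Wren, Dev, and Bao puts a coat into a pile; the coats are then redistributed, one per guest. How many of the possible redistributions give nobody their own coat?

Count assignments avoiding every fixed point. For any j of the 5 guests fixed to their own coat, the other 5−j can be arranged in (5−j)! ways.
By inclusion–exclusion this is Σ_{j=0}^{5} (−1)^j C(5,j)·(5−j)!.
Computing: 120 − 120 + 60 − 20 + 5 − 1 = 44.

44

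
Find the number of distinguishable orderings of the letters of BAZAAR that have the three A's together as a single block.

24

Treat the 3 copies of A as a single block. The multiset to arrange is then {AAA, B, R, Z}, 4 items in all.
All 4 items are distinct, so there are (4)! = 24 arrangements.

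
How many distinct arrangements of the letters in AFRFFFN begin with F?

With the first slot taken by F, it remains to arrange the other 6 letters (ARFFFN).
Those 6 letters have F appearing 3 times, giving (6)!/(3!) = 120.

120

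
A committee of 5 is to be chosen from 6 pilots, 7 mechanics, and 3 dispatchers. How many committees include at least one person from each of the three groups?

With no constraint there are C(16,5) = 4368 possible selections.
Subtract selections that omit an entire group: no pilots → C(10,5) = 252; no mechanics → C(9,5) = 126; no dispatchers → C(13,5) = 1287.
Add back selections omitting two groups (i.e. drawn from a single group): C(6,5) + C(7,5) + C(3,5) = 27.
By inclusion–exclusion: 4368 − 1665 + 27 = 2730.

2730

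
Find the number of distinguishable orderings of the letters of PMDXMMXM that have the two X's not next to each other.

Total arrangements of PMDXMMXM: 8!/(4!·2!) = 840.
Arrangements with the X's together: treat XX as one letter, giving (7)!/(4!) = 210.
Subtracting, 840 − 210 = 630 arrangements keep the X's apart.

630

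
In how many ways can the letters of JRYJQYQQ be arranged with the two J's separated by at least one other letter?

1260

There are 8!/(3!·2!·2!) = 1680 arrangements of JRYJQYQQ in total.
Arrangements with the J's together: treat JJ as one letter, giving (7)!/(3!·2!) = 420.
Hence 1680 − 420 = 1260.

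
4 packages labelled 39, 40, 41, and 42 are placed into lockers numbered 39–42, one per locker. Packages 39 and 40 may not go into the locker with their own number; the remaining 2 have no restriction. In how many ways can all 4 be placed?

Let Aᵢ (for i ∈ {39, 40}) be the placements that put package i in its forbidden locker. Any j of these fix j positions, leaving (4−j)! ways to fill the rest, and there are C(2,j) ways to pick which j.
By inclusion–exclusion, the number of valid placements is Σ_{j=0}^{2} (−1)^j C(2,j)·(4−j)!.
Computing: 24 − 12 + 2 = 14.

14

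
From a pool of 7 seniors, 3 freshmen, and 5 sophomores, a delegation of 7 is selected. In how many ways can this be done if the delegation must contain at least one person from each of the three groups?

With no constraint there are C(15,7) = 6435 possible selections.
Subtract selections that omit an entire group: no seniors → C(8,7) = 8; no freshmen → C(12,7) = 792; no sophomores → C(10,7) = 120.
Add back selections omitting two groups (i.e. drawn from a single group): C(7,7) + C(3,7) + C(5,7) = 1.
By inclusion–exclusion: 6435 − 920 + 1 = 5516.

5516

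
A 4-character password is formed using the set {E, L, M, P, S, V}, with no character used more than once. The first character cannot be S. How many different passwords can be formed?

300

The first character has 6−1 = 5 choices (anything except S).
The remaining 3 characters are filled from the other 5 symbols without repetition: 5 × 4 × 3 = 60.
Total: 5 × 60 = 300.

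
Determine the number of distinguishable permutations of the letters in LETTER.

180

The 6 letters of LETTER have repeats: E appearing twice and T appearing twice.
So there are 6! / (2!·2!) = 180 distinguishable arrangements.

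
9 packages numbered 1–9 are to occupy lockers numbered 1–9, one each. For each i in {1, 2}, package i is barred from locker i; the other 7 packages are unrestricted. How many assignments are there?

287280

Let Aᵢ (for i ∈ {1, 2}) be the placements that put package i in its forbidden locker. Any j of these fix j positions, leaving (9−j)! ways to fill the rest, and there are C(2,j) ways to pick which j.
By inclusion–exclusion, the number of valid placements is Σ_{j=0}^{2} (−1)^j C(2,j)·(9−j)!.
Computing: 362880 − 80640 + 5040 = 287280.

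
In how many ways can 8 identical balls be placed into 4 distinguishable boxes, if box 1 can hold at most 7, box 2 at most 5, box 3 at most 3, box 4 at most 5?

Without the upper bounds there are C(11,3) = 165 ways to split 8 among 4 boxes.
Subtract solutions that violate a single cap (substitute x_i' = x_i − (cap_i+1)): x_1 ≥ 8 gives C(3,3) = 1; x_2 ≥ 6 gives C(5,3) = 10; x_3 ≥ 4 gives C(7,3) = 35; x_4 ≥ 6 gives C(5,3) = 10. Together 56.
No two caps can be exceeded simultaneously, so the pair terms are all 0.
By inclusion–exclusion the count is 165 − 56 + 0 = 109.

109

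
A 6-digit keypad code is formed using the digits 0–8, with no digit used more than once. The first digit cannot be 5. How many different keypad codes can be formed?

The first digit has 9−1 = 8 choices (anything except 5).
The remaining 5 digits are filled from the other 8 symbols without repetition: 8 × 7 × 6 × 5 × 4 = 6720.
Total: 8 × 6720 = 53760.

53760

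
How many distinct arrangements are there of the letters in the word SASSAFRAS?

2520

The 9 letters of SASSAFRAS have repeats: A appearing 3 times and S appearing 4 times.
Dividing 9! = 362880 by 4!·3! = 144 for the repeated letters gives 2520.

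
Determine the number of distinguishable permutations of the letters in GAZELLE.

1260

Letter multiplicities in GAZELLE: A×1, E×2, G×1, L×2, Z×1.
So there are 7! / (2!·2!) = 1260 distinguishable arrangements.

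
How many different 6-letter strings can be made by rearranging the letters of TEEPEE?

30

TEEPEE has 6 letters with E appearing 4 times.
So there are 6! / (4!) = 30 distinguishable arrangements.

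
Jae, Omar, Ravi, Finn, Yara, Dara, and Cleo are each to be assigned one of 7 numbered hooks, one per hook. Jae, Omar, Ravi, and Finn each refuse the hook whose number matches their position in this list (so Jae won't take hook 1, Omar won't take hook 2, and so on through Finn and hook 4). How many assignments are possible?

2790

Let Aᵢ (for 1 ≤ i ≤ 4) be the placements that put person i in their forbidden hook. Any j of these fix j positions, leaving (7−j)! ways to fill the rest, and there are C(4,j) ways to pick which j.
By inclusion–exclusion, the number of valid placements is Σ_{j=0}^{4} (−1)^j C(4,j)·(7−j)!.
Computing: 5040 − 2880 + 720 − 96 + 6 = 2790.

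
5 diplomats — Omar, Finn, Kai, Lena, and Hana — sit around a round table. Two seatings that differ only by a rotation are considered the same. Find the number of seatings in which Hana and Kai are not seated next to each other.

12

Without the restriction there are (4)! = 24 seatings.
Those with Hana next to Kai: fuse the pair into one unit and seat 4 units around a circle — 2·(3)! = 12.
Subtracting, 24 − 12 = 12.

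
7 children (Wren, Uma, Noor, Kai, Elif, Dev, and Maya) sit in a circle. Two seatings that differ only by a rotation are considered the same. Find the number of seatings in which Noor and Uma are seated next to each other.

Glue Noor and Uma into a block (2 internal orders). Seating 6 units around a circle gives (5)! arrangements.
So 2 × (5)! = 2 × 120 = 240.

240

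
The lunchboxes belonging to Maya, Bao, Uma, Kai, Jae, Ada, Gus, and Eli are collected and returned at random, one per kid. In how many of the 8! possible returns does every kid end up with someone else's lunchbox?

This is the derangement count D_8: permutations of 8 items with no fixed point.
By inclusion–exclusion this is Σ_{j=0}^{8} (−1)^j C(8,j)·(8−j)!.
Computing: 40320 − 40320 + 20160 − 6720 + 1680 − 336 + 56 − 8 + 1 = 14833.

14833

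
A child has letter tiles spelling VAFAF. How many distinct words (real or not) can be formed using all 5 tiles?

30

Letter multiplicities in VAFAF: A×2, F×2, V×1.
The number of distinct arrangements is 5!/(2!·2!) = 120/4 = 30.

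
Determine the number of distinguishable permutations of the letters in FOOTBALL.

10080

FOOTBALL has 8 letters with L appearing twice and O appearing twice.
The number of distinct arrangements is 8!/(2!·2!) = 40320/4 = 10080.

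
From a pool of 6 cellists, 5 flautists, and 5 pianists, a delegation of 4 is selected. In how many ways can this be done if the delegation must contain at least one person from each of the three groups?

Total 4-person selections from all 16: C(16,4) = 1820.
Subtract selections that omit an entire group: no cellists → C(10,4) = 210; no flautists → C(11,4) = 330; no pianists → C(11,4) = 330.
Add back selections omitting two groups (i.e. drawn from a single group): C(6,4) + C(5,4) + C(5,4) = 25.
By inclusion–exclusion: 1820 − 870 + 25 = 975.

975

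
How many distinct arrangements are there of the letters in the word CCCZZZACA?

Letter multiplicities in CCCZZZACA: A×2, C×4, Z×3.
The number of distinct arrangements is 9!/(4!·3!·2!) = 362880/288 = 1260.

1260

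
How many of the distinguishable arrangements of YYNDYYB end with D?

With the last slot taken by D, it remains to arrange the other 6 letters (YYNYYB).
Those 6 letters have Y appearing 4 times, giving (6)!/(4!) = 30.

30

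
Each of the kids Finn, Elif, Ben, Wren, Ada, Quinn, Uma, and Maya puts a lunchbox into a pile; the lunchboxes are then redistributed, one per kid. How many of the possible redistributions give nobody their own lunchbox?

This is the derangement count D_8: permutations of 8 items with no fixed point.
By inclusion–exclusion this is Σ_{j=0}^{8} (−1)^j C(8,j)·(8−j)!.
Computing: 40320 − 40320 + 20160 − 6720 + 1680 − 336 + 56 − 8 + 1 = 14833.

14833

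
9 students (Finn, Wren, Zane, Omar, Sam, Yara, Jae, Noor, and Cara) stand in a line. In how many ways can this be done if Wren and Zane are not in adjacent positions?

There are 9! = 362880 arrangements in all. If Wren and Zane are adjacent, merging them into one block gives 2·(8)! = 80640 arrangements.
So 362880 − 80640 = 282240 arrangements keep them apart.

282240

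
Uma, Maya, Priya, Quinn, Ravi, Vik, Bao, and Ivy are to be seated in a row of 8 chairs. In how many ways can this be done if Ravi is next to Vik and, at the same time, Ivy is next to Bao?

2880

Treat {Ravi,Vik} as one block (2 orders) and {Ivy,Bao} as another (2 orders).
That leaves 6 units to arrange: 2 × 2 × 6! = 4 × 720 = 2880.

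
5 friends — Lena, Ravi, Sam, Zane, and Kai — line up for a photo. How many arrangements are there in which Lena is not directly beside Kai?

There are 5! = 120 arrangements in all. If Lena and Kai are adjacent, merging them into one block gives 2·(4)! = 48 arrangements.
So 120 − 48 = 72 arrangements keep them apart.

72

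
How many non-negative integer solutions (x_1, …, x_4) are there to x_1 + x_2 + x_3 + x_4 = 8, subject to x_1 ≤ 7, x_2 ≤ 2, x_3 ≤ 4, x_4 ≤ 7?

Without the upper bounds there are C(11,3) = 165 ways to split 8 among 4 variables.
Subtract solutions that violate a single cap (substitute x_i' = x_i − (cap_i+1)): x_1 ≥ 8 gives C(3,3) = 1; x_2 ≥ 3 gives C(8,3) = 56; x_3 ≥ 5 gives C(6,3) = 20; x_4 ≥ 8 gives C(3,3) = 1. Together 78.
Add back pairs where two caps are both exceeded: 0 + 0 + 0 + 1 + 0 + 0 = 1.
By inclusion–exclusion the count is 165 − 78 + 1 = 88.

88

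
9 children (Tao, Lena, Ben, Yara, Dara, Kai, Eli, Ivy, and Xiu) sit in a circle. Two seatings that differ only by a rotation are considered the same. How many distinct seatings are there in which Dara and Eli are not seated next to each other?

30240

Without the restriction there are (8)! = 40320 seatings.
Seatings with Dara beside Eli: treat them as a block with 2 internal orders, giving 2 × (7)! = 10080.
Subtracting, 40320 − 10080 = 30240.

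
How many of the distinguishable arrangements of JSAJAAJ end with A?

Fix A in the last position and arrange the remaining 6 letters.
Those 6 letters have A appearing twice and J appearing 3 times, giving (6)!/(3!·2!) = 60.

60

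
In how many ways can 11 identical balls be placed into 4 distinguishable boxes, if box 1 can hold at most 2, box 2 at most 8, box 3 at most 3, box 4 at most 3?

Ignoring the caps, the number of non-negative solutions to x_1+…+x_4 = 11 is C(14,3) = 364.
Subtract solutions that violate a single cap (substitute x_i' = x_i − (cap_i+1)): x_1 ≥ 3 gives C(11,3) = 165; x_2 ≥ 9 gives C(5,3) = 10; x_3 ≥ 4 gives C(10,3) = 120; x_4 ≥ 4 gives C(10,3) = 120. Together 415.
Add back pairs where two caps are both exceeded: 0 + 35 + 35 + 0 + 0 + 20 = 90.
Subtract triples: 0 + 0 + 1 + 0 = 1.
By inclusion–exclusion the count is 364 − 415 + 90 − 1 = 38.

38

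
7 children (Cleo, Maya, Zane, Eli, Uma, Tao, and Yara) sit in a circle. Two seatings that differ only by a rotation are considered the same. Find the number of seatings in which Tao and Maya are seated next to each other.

Glue Tao and Maya into a block (2 internal orders). Seating 6 units around a circle gives (5)! arrangements.
So 2 × (5)! = 2 × 120 = 240.

240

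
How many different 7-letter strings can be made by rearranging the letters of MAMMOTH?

The 7 letters of MAMMOTH have repeats: M appearing 3 times.
So there are 7! / (3!) = 840 distinguishable arrangements.

840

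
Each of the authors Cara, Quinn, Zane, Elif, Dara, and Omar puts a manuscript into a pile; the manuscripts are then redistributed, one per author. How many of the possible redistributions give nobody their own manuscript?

This is the derangement count D_6: permutations of 6 items with no fixed point.
By inclusion–exclusion this is Σ_{j=0}^{6} (−1)^j C(6,j)·(6−j)!.
Computing: 720 − 720 + 360 − 120 + 30 − 6 + 1 = 265.

265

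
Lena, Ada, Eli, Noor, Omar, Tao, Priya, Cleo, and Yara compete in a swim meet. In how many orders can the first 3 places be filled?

504

There are 9 choices for 1st place, 8 for 2nd, and 7 for 3rd.
That gives 9 × 8 × 7 = 504.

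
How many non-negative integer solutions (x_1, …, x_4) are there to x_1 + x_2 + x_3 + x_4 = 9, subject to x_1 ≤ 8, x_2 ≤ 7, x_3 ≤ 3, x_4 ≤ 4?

125

By stars and bars, unrestricted non-negative solutions to x_1+…+x_4 = 9 number C(9+3,3) = 220.
Subtract solutions that violate a single cap (substitute x_i' = x_i − (cap_i+1)): x_1 ≥ 9 gives C(3,3) = 1; x_2 ≥ 8 gives C(4,3) = 4; x_3 ≥ 4 gives C(8,3) = 56; x_4 ≥ 5 gives C(7,3) = 35. Together 96.
Add back pairs where two caps are both exceeded: 0 + 0 + 0 + 0 + 0 + 1 = 1.
By inclusion–exclusion the count is 220 − 96 + 1 = 125.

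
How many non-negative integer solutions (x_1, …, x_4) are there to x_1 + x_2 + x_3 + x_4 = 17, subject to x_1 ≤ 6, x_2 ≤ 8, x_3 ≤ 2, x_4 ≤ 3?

10

By stars and bars, unrestricted non-negative solutions to x_1+…+x_4 = 17 number C(17+3,3) = 1140.
Subtract solutions that violate a single cap (substitute x_i' = x_i − (cap_i+1)): x_1 ≥ 7 gives C(13,3) = 286; x_2 ≥ 9 gives C(11,3) = 165; x_3 ≥ 3 gives C(17,3) = 680; x_4 ≥ 4 gives C(16,3) = 560. Together 1691.
Add back pairs where two caps are both exceeded: 4 + 120 + 84 + 56 + 35 + 286 = 585.
Subtract triples: 0 + 0 + 20 + 4 = 24.
By inclusion–exclusion the count is 1140 − 1691 + 585 − 24 = 10.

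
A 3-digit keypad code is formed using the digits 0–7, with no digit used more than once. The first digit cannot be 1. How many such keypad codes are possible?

294

The first digit has 8−1 = 7 choices (anything except 1).
The remaining 2 digits are filled from the other 7 symbols without repetition: 7 × 6 = 42.
Total: 7 × 42 = 294.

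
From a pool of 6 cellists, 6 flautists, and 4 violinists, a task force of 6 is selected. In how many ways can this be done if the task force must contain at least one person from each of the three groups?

6666

Unrestricted: C(16,6) = 8008 ways to pick any 6 of the 16.
Selections missing a whole group: no cellists → C(10,6) = 210; no flautists → C(10,6) = 210; no violinists → C(12,6) = 924.
Add back selections omitting two groups (i.e. drawn from a single group): C(6,6) + C(6,6) + C(4,6) = 2.
By inclusion–exclusion: 8008 − 1344 + 2 = 6666.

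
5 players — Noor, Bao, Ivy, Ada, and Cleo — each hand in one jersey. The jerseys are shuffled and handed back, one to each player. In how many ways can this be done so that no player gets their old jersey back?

Count assignments avoiding every fixed point. For any j of the 5 players fixed to their old jersey, the other 5−j can be arranged in (5−j)! ways.
By inclusion–exclusion this is Σ_{j=0}^{5} (−1)^j C(5,j)·(5−j)!.
Computing: 120 − 120 + 60 − 20 + 5 − 1 = 44.

44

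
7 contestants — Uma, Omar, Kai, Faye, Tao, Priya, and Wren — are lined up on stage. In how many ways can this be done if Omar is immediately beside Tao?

Glue Omar and Tao into one block (2 internal orders), leaving 6 units to arrange in a row.
That gives 2 × 6! = 2 × 720 = 1440.

1440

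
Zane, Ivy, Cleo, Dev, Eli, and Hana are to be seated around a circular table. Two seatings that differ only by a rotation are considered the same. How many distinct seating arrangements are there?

120

Around a circle, 6 distinct people have 6!/6 = (5)! = 120 rotationally distinct seatings.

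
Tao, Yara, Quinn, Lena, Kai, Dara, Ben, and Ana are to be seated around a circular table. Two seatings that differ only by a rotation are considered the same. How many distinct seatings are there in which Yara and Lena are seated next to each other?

Treat {Yara, Lena} as one unit (2 internal orders) and seat the resulting 7 units around the table: (6)! circular arrangements.
So 2 × (6)! = 2 × 720 = 1440.

1440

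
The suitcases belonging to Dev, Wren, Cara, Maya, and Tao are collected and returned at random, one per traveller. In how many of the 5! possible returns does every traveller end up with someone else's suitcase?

This is the derangement count D_5: permutations of 5 items with no fixed point.
By inclusion–exclusion this is Σ_{j=0}^{5} (−1)^j C(5,j)·(5−j)!.
Computing: 120 − 120 + 60 − 20 + 5 − 1 = 44.

44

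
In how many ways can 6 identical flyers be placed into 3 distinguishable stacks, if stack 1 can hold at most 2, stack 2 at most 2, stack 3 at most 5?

By stars and bars, unrestricted non-negative solutions to x_1+…+x_3 = 6 number C(6+2,2) = 28.
Subtract solutions that violate a single cap (substitute x_i' = x_i − (cap_i+1)): x_1 ≥ 3 gives C(5,2) = 10; x_2 ≥ 3 gives C(5,2) = 10; x_3 ≥ 6 gives C(2,2) = 1. Together 21.
Add back pairs where two caps are both exceeded: 1 + 0 + 0 = 1.
By inclusion–exclusion the count is 28 − 21 + 1 = 8.

8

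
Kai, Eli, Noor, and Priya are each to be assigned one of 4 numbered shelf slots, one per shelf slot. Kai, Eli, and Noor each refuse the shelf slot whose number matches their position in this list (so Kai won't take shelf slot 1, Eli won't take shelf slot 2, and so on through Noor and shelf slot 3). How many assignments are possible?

Let Aᵢ (for i ∈ {1, 2, 3}) be the placements that put person i in their forbidden shelf slot. Any j of these fix j positions, leaving (4−j)! ways to fill the rest, and there are C(3,j) ways to pick which j.
By inclusion–exclusion, the number of valid placements is Σ_{j=0}^{3} (−1)^j C(3,j)·(4−j)!.
Computing: 24 − 18 + 6 − 1 = 11.

11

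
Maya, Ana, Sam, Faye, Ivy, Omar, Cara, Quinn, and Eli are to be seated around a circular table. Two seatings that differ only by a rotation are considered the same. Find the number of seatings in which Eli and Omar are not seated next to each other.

Without the restriction there are (8)! = 40320 seatings.
Those with Eli next to Omar: fuse the pair into one unit and seat 8 units around a circle — 2·(7)! = 10080.
Subtracting, 40320 − 10080 = 30240.

30240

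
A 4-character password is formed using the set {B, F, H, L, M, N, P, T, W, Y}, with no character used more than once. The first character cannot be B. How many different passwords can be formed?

The first character has 10−1 = 9 choices (anything except B).
The remaining 3 characters are filled from the other 9 symbols without repetition: 9 × 8 × 7 = 504.
Total: 9 × 504 = 4536.

4536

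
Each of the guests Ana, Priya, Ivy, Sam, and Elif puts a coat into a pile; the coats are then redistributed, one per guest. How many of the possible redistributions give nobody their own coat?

Count assignments avoiding every fixed point. For any j of the 5 guests fixed to their own coat, the other 5−j can be arranged in (5−j)! ways.
By inclusion–exclusion this is Σ_{j=0}^{5} (−1)^j C(5,j)·(5−j)!.
Computing: 120 − 120 + 60 − 20 + 5 − 1 = 44.

44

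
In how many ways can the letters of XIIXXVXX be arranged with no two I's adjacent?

126

Total arrangements of XIIXXVXX: 8!/(5!·2!) = 168.
Arrangements with the I's together: treat II as one letter, giving (7)!/(5!) = 42.
Hence 168 − 42 = 126.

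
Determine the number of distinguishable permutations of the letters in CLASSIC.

1260

Letter multiplicities in CLASSIC: A×1, C×2, I×1, L×1, S×2.
Dividing 7! = 5040 by 2!·2! = 4 for the repeated letters gives 1260.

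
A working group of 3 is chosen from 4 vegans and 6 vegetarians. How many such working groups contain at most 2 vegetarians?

100

Split by how many vegetarians are chosen (0 through 2).
Sum: C(6,0)·C(4,3) + C(6,1)·C(4,2) + C(6,2)·C(4,1) = 4 + 36 + 60 = 100.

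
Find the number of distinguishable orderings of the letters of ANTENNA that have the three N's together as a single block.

60

Treat the 3 copies of N as a single block. The multiset to arrange is then {NNN, A, A, E, T}, 5 items in all.
That gives (5)!/(2!) = 60 arrangements.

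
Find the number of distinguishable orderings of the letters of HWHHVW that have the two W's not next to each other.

There are 6!/(3!·2!) = 60 arrangements of HWHHVW in total.
Arrangements with the W's together: treat WW as one letter, giving (5)!/(3!) = 20.
Hence 60 − 20 = 40.

40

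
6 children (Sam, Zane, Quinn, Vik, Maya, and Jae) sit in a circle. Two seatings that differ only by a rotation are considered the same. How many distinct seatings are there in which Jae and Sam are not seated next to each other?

All circular seatings of 6 people number (5)! = 120.
Those with Jae next to Sam: fuse the pair into one unit and seat 5 units around a circle — 2·(4)! = 48.
Subtracting, 120 − 48 = 72.

72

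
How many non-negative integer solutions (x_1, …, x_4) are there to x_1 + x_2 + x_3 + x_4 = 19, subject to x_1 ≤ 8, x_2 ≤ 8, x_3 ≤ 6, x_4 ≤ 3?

74

Without the upper bounds there are C(22,3) = 1540 ways to split 19 among 4 variables.
Subtract solutions that violate a single cap (substitute x_i' = x_i − (cap_i+1)): x_1 ≥ 9 gives C(13,3) = 286; x_2 ≥ 9 gives C(13,3) = 286; x_3 ≥ 7 gives C(15,3) = 455; x_4 ≥ 4 gives C(18,3) = 816. Together 1843.
Add back pairs where two caps are both exceeded: 4 + 20 + 84 + 20 + 84 + 165 = 377.
By inclusion–exclusion the count is 1540 − 1843 + 377 = 74.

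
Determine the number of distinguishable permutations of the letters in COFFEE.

The 6 letters of COFFEE have repeats: E appearing twice and F appearing twice.
The number of distinct arrangements is 6!/(2!·2!) = 720/4 = 180.

180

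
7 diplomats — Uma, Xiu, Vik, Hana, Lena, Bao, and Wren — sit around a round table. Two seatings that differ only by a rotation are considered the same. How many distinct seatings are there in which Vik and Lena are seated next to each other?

Glue Vik and Lena into a block (2 internal orders). Seating 6 units around a circle gives (5)! arrangements.
So 2 × (5)! = 2 × 120 = 240.

240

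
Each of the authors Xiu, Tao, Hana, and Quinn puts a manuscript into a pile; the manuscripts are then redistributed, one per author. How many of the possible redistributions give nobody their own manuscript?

Let Aᵢ be the assignments in which author i gets their own manuscript. We want the size of the complement of A₁∪…∪A_4.
By inclusion–exclusion this is Σ_{j=0}^{4} (−1)^j C(4,j)·(4−j)!.
Computing: 24 − 24 + 12 − 4 + 1 = 9.

9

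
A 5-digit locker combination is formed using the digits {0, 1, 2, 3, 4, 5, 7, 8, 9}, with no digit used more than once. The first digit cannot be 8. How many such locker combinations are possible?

The first digit has 9−1 = 8 choices (anything except 8).
The remaining 4 digits are filled from the other 8 symbols without repetition: 8 × 7 × 6 × 5 = 1680.
Total: 8 × 1680 = 13440.

13440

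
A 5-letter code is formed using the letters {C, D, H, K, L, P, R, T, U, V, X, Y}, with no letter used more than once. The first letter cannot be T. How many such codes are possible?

The first letter has 12−1 = 11 choices (anything except T).
The remaining 4 letters are filled from the other 11 symbols without repetition: 11 × 10 × 9 × 8 = 7920.
Total: 11 × 7920 = 87120.

87120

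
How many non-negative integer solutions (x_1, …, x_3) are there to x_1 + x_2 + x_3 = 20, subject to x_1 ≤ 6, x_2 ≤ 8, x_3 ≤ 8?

Without the upper bounds there are C(22,2) = 231 ways to split 20 among 3 variables.
Subtract solutions that violate a single cap (substitute x_i' = x_i − (cap_i+1)): x_1 ≥ 7 gives C(15,2) = 105; x_2 ≥ 9 gives C(13,2) = 78; x_3 ≥ 9 gives C(13,2) = 78. Together 261.
Add back pairs where two caps are both exceeded: 15 + 15 + 6 = 36.
By inclusion–exclusion the count is 231 − 261 + 36 = 6.

6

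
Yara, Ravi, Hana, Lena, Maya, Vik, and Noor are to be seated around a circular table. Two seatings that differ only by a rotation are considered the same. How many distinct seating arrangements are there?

720

Fix one person's seat to break rotational symmetry; the remaining 6 people can be arranged in (6)! = 720 ways.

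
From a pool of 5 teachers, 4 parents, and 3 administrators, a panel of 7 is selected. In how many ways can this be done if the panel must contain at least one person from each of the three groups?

747

With no constraint there are C(12,7) = 792 possible selections.
Selections missing a whole group: no teachers → C(7,7) = 1; no parents → C(8,7) = 8; no administrators → C(9,7) = 36.
Add back selections omitting two groups (i.e. drawn from a single group): C(5,7) + C(4,7) + C(3,7) = 0.
By inclusion–exclusion: 792 − 45 + 0 = 747.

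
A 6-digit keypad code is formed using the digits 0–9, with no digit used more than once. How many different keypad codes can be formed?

151200

Choose and order 6 of the 10 symbols: the first digit has 10 options, the next 9, and so on down to 5.
That product is 10 × 9 × 8 × 7 × 6 × 5 = 151200.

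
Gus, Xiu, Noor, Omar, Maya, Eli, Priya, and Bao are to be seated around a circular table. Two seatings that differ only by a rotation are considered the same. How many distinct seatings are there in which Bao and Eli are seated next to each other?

Glue Bao and Eli into a block (2 internal orders). Seating 7 units around a circle gives (6)! arrangements.
So 2 × (6)! = 2 × 720 = 1440.

1440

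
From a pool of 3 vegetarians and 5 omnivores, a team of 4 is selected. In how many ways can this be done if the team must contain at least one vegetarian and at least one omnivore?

Unrestricted: C(8,4) = 70 ways to pick any 4 of the 8.
Subtract selections that omit an entire group: no vegetarians → C(5,4) = 5; no omnivores → C(3,4) = 0.
Both groups omitted at once is impossible, so 70 − 5 = 65.

65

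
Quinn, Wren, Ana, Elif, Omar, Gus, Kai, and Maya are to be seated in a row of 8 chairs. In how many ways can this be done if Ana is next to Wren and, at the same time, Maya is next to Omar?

2880

Treat {Ana,Wren} as one block (2 orders) and {Maya,Omar} as another (2 orders).
That leaves 6 units to arrange: 2 × 2 × 6! = 4 × 720 = 2880.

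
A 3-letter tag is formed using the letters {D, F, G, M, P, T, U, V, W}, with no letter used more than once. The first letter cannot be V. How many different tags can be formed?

448

The first letter has 9−1 = 8 choices (anything except V).
The remaining 2 letters are filled from the other 8 symbols without repetition: 8 × 7 = 56.
Total: 8 × 56 = 448.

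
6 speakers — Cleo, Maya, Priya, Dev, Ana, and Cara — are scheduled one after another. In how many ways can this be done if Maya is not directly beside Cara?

Of the 6! = 720 arrangements, those with Maya and Cara adjacent number 2 × 5! = 240 (treat the pair as a block with 2 internal orders).
Complementary counting: 720 − 240 = 480.

480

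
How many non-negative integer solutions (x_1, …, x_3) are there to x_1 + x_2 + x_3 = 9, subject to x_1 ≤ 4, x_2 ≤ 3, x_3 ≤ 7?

By stars and bars, unrestricted non-negative solutions to x_1+…+x_3 = 9 number C(9+2,2) = 55.
Subtract solutions that violate a single cap (substitute x_i' = x_i − (cap_i+1)): x_1 ≥ 5 gives C(6,2) = 15; x_2 ≥ 4 gives C(7,2) = 21; x_3 ≥ 8 gives C(3,2) = 3. Together 39.
Add back pairs where two caps are both exceeded: 1 + 0 + 0 = 1.
By inclusion–exclusion the count is 55 − 39 + 1 = 17.

17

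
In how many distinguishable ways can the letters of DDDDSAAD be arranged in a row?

DDDDSAAD has 8 letters with A appearing twice and D appearing 5 times.
So there are 8! / (5!·2!) = 168 distinguishable arrangements.

168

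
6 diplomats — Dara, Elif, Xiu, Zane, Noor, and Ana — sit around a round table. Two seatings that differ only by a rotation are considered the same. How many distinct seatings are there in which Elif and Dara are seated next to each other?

Glue Elif and Dara into a block (2 internal orders). Seating 5 units around a circle gives (4)! arrangements.
So 2 × (4)! = 2 × 24 = 48.

48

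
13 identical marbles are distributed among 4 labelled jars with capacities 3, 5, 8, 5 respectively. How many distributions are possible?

Without the upper bounds there are C(16,3) = 560 ways to split 13 among 4 jars.
Subtract solutions that violate a single cap (substitute x_i' = x_i − (cap_i+1)): x_1 ≥ 4 gives C(12,3) = 220; x_2 ≥ 6 gives C(10,3) = 120; x_3 ≥ 9 gives C(7,3) = 35; x_4 ≥ 6 gives C(10,3) = 120. Together 495.
Add back pairs where two caps are both exceeded: 20 + 1 + 20 + 0 + 4 + 0 = 45.
By inclusion–exclusion the count is 560 − 495 + 45 = 110.

110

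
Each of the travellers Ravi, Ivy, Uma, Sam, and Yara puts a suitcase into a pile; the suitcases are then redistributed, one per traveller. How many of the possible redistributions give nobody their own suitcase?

Count assignments avoiding every fixed point. For any j of the 5 travellers fixed to their own suitcase, the other 5−j can be arranged in (5−j)! ways.
By inclusion–exclusion this is Σ_{j=0}^{5} (−1)^j C(5,j)·(5−j)!.
Computing: 120 − 120 + 60 − 20 + 5 − 1 = 44.

44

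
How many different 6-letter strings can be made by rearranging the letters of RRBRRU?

RRBRRU has 6 letters with R appearing 4 times.
Dividing 6! = 720 by 4! = 24 for the repeated letters gives 30.

30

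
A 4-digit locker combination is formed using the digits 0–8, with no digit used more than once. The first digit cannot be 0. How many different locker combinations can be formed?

The first digit has 9−1 = 8 choices (anything except 0).
The remaining 3 digits are filled from the other 8 symbols without repetition: 8 × 7 × 6 = 336.
Total: 8 × 336 = 2688.

2688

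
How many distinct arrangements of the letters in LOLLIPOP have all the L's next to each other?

180

Treat the 3 copies of L as a single block. The multiset to arrange is then {LLL, I, O, O, P, P}, 6 items in all.
That gives (6)!/(2!·2!) = 180 arrangements.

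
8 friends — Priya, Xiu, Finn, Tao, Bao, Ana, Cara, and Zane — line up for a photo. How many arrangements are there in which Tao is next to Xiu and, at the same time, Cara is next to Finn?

Treat {Tao,Xiu} as one block (2 orders) and {Cara,Finn} as another (2 orders).
That leaves 6 units to arrange: 2 × 2 × 6! = 4 × 720 = 2880.

2880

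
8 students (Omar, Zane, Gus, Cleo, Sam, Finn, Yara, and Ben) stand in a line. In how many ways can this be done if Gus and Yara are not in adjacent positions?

30240

Of the 8! = 40320 arrangements, those with Gus and Yara adjacent number 2 × 7! = 10080 (treat the pair as a block with 2 internal orders).
So 40320 − 10080 = 30240 arrangements keep them apart.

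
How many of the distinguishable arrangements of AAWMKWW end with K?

With the last slot taken by K, it remains to arrange the other 6 letters (AAWMWW).
Those 6 letters have A appearing twice and W appearing 3 times, giving (6)!/(3!·2!) = 60.

60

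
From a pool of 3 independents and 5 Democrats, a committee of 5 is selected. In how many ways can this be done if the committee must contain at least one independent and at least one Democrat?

55

With no constraint there are C(8,5) = 56 possible selections.
Subtract selections that omit an entire group: no independents → C(5,5) = 1; no Democrats → C(3,5) = 0.
Both groups omitted at once is impossible, so 56 − 1 = 55.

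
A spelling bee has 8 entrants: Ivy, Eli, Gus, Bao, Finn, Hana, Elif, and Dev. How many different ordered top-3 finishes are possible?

There are 8 choices for 1st place, 7 for 2nd, and 6 for 3rd.
That gives 8 × 7 × 6 = 336.

336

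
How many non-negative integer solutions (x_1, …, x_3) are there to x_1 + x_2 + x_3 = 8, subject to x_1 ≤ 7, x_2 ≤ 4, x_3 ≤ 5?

28

By stars and bars, unrestricted non-negative solutions to x_1+…+x_3 = 8 number C(8+2,2) = 45.
Subtract solutions that violate a single cap (substitute x_i' = x_i − (cap_i+1)): x_1 ≥ 8 gives C(2,2) = 1; x_2 ≥ 5 gives C(5,2) = 10; x_3 ≥ 6 gives C(4,2) = 6. Together 17.
No two caps can be exceeded simultaneously, so the pair terms are all 0.
By inclusion–exclusion the count is 45 − 17 + 0 = 28.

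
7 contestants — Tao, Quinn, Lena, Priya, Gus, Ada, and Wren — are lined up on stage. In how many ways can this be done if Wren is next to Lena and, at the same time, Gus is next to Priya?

480

Treat {Wren,Lena} as one block (2 orders) and {Gus,Priya} as another (2 orders).
That leaves 5 units to arrange: 2 × 2 × 5! = 4 × 120 = 480.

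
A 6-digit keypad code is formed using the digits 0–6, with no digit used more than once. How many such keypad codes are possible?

This is a permutation of 6 out of 7: P(7,6) = 7!/1!.
7 × 6 × 5 × 4 × 3 × 2 = 5040.

5040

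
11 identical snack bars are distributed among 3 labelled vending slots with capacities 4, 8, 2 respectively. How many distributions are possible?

By stars and bars, unrestricted non-negative solutions to x_1+…+x_3 = 11 number C(11+2,2) = 78.
Subtract solutions that violate a single cap (substitute x_i' = x_i − (cap_i+1)): x_1 ≥ 5 gives C(8,2) = 28; x_2 ≥ 9 gives C(4,2) = 6; x_3 ≥ 3 gives C(10,2) = 45. Together 79.
Add back pairs where two caps are both exceeded: 0 + 10 + 0 = 10.
By inclusion–exclusion the count is 78 − 79 + 10 = 9.

9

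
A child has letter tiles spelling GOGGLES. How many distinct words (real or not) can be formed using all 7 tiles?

The 7 letters of GOGGLES have repeats: G appearing 3 times.
The number of distinct arrangements is 7!/(3!) = 5040/6 = 840.

840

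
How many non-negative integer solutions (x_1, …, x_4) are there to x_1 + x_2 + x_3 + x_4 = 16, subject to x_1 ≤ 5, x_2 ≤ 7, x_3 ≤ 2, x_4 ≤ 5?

19

Without the upper bounds there are C(19,3) = 969 ways to split 16 among 4 variables.
Subtract solutions that violate a single cap (substitute x_i' = x_i − (cap_i+1)): x_1 ≥ 6 gives C(13,3) = 286; x_2 ≥ 8 gives C(11,3) = 165; x_3 ≥ 3 gives C(16,3) = 560; x_4 ≥ 6 gives C(13,3) = 286. Together 1297.
Add back pairs where two caps are both exceeded: 10 + 120 + 35 + 56 + 10 + 120 = 351.
Subtract triples: 0 + 0 + 4 + 0 = 4.
By inclusion–exclusion the count is 969 − 1297 + 351 − 4 = 19.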